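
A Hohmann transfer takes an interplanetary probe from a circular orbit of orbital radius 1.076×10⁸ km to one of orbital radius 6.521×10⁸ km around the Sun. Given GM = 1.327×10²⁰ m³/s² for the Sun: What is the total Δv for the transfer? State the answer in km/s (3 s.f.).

Δv_total ≈ 17.6 km/s

r₁ = 1.076×10⁸ km = 1.076×10¹¹ m.
r₂ = 6.521×10⁸ km = 6.521×10¹¹ m.
Transfer ellipse a_t = (r₁ + r₂)/2 = 3.798×10¹¹ m.
At r₁: circular v_c1 = √(μ/r₁) = 35120 m/s; transfer-perihelion v_p = √[μ(2/r₁ − 1/a_t)] = 46010 m/s.
Δv₁ = v_p − v_c1 = 10900 m/s.
At r₂: circular v_c2 = √(μ/r₂) = 14270 m/s; transfer-aphelion v_a = √[μ(2/r₂ − 1/a_t)] = 7592 m/s.
Δv₂ = v_c2 − v_a = 6673 m/s.
Total Δv = Δv₁ + Δv₂ = 17570 m/s = 17.57 km/s.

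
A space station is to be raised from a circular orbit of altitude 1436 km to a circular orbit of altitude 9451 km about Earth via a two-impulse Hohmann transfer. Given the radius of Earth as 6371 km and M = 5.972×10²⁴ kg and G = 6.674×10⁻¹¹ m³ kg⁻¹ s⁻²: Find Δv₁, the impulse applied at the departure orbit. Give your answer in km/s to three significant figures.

Δv ≈ 1.12 km/s

μ = GM = 6.674×10⁻¹¹ × 5.972×10²⁴ = 3.986×10¹⁴ m³/s².
r₁ = 6371 + 1436 = 7807.0 km = 7.8070×10⁶ m.
r₂ = 6371 + 9451 = 15822 km = 1.5822×10⁷ m.
Transfer ellipse a_t = (r₁ + r₂)/2 = 1.181×10⁷ m.
At r₁: circular v_c1 = √(μ/r₁) = 7145 m/s; transfer-perigee v_p = √[μ(2/r₁ − 1/a_t)] = 8269 m/s.
Δv₁ = v_p − v_c1 = 1123 m/s.
= 1.123 km/s.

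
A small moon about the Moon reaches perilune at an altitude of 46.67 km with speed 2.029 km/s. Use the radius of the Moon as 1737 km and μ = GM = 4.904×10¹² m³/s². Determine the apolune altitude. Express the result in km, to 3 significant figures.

apolune altitude ≈ 3580 km

r_p = 1737 + 46.67 = 1783.7 km = 1.784×10⁶ m.
Specific energy ε = v²/2 − μ/r = -6.910×10⁵ J/kg, so a = −μ/(2ε) = 3.549×10⁶ m.
The apsides satisfy r_p + r_a = 2a, so the apolune radius is 2a − r_p = 5.314×10⁶ m = 5313.6 km.
Apolune altitude = 5313.6 − 1737 = 3576.6 km.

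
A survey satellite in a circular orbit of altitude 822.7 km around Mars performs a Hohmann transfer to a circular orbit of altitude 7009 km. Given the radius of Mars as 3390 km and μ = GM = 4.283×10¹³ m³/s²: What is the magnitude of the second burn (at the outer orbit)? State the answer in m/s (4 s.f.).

r₁ = 3390 + 822.7 = 4212.7 km = 4.2127×10⁶ m.
r₂ = 3390 + 7009 = 10399 km = 1.0399×10⁷ m.
Transfer ellipse a_t = (r₁ + r₂)/2 = 7.306×10⁶ m.
At r₁: circular v_c1 = √(μ/r₁) = 3189 m/s; transfer-periapsis v_p = √[μ(2/r₁ − 1/a_t)] = 3804 m/s.
At r₂: circular v_c2 = √(μ/r₂) = 2029 m/s; transfer-apoapsis v_a = √[μ(2/r₂ − 1/a_t)] = 1541 m/s.
Δv₂ = v_c2 − v_a = 488.4 m/s.

Δv ≈ 488.4 m/s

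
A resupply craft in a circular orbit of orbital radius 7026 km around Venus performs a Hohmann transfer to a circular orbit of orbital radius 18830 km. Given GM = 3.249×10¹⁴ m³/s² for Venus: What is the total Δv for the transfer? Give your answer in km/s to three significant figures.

Δv_total ≈ 2.50 km/s

r₁ = 7026 km = 7.026×10⁶ m.
r₂ = 18830 km = 1.883×10⁷ m.
Transfer ellipse a_t = (r₁ + r₂)/2 = 1.293×10⁷ m.
At r₁: circular v_c1 = √(μ/r₁) = 6800 m/s; transfer-periapsis v_p = √[μ(2/r₁ − 1/a_t)] = 8207 m/s.
Δv₁ = v_p − v_c1 = 1407 m/s.
At r₂: circular v_c2 = √(μ/r₂) = 4154 m/s; transfer-apoapsis v_a = √[μ(2/r₂ − 1/a_t)] = 3062 m/s.
Δv₂ = v_c2 − v_a = 1092 m/s.
Total Δv = Δv₁ + Δv₂ = 2498 m/s = 2.498 km/s.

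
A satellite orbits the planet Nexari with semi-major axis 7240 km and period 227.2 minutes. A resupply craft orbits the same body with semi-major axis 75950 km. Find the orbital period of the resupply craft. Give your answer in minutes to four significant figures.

T₂ ≈ 7720 minutes

Kepler's third law: T² ∝ a³, so T₂ = T₁ (a₂/a₁)^(3/2).
a₂/a₁ = 10.49, (a₂/a₁)^(3/2) = 33.98.
T₂ = 227.2 × 33.98 = 7720 minutes.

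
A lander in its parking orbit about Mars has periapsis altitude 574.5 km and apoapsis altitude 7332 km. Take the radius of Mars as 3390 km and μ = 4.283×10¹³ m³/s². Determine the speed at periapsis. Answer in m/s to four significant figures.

v ≈ 3972 m/s

r_p = 3390 + 574.5 = 3964.5 km = 3.9645×10⁶ m.
r_a = 3390 + 7332 = 10722 km = 1.0722×10⁷ m.
Semi-major axis a = (r_p + r_a)/2 = 7343.2 km = 7.343×10⁶ m.
Vis-viva: v² = μ(2/r − 1/a) = 4.283×10¹³ × (5.045×10⁻⁷ − 1.362×10⁻⁷) = 1.577×10⁷ m²/s².
v = 3972 m/s.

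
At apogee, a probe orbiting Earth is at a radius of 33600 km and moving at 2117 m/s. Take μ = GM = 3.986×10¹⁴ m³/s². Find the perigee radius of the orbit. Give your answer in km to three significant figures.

perigee radius ≈ 7820 km

r_a = 3.360×10⁷ m.
Specific energy ε = v²/2 − μ/r = -9.622×10⁶ J/kg, so a = −μ/(2ε) = 2.071×10⁷ m.
The apsides satisfy r_p + r_a = 2a, so the perigee radius is 2a − r_a = 7.825×10⁶ m = 7824.8 km.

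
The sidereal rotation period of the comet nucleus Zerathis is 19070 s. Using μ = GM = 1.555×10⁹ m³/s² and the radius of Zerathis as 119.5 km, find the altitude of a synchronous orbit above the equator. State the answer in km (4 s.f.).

A synchronous orbit has period T, so by Kepler's third law a = (μT²/4π²)^(1/3).
μT²/4π² = 1.555×10⁹ × (1.907×10⁴)² / 39.48 = 1.432×10¹⁶ m³.
a = 2.429×10⁵ m = 242.86 km.
Altitude h = a − R = 242.86 − 119.5 = 123.36 km.

h_sync ≈ 123.4 km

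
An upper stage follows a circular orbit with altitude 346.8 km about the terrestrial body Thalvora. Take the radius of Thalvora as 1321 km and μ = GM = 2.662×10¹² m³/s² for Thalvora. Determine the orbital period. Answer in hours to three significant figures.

r = 1321 + 346.8 = 1667.8 km = 1.6678×10⁶ m.
Kepler's third law: T = 2π√(r³/μ) = 2π√((1.668×10⁶)³ / 2.662×10¹²).
r³/μ = 1.743×10⁶ s², so T = 2π × 1.320×10³ = 8.295×10³ s.
Converting: 8.295×10³ s ÷ 3600 = 2.304 hours.

T ≈ 2.30 hours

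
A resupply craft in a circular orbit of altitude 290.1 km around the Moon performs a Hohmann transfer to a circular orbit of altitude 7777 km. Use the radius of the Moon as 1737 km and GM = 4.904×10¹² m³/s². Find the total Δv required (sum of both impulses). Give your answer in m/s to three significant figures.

r₁ = 1737 + 290.1 = 2027.1 km = 2.0271×10⁶ m.
r₂ = 1737 + 7777 = 9514.0 km = 9.5140×10⁶ m.
Transfer ellipse a_t = (r₁ + r₂)/2 = 5.771×10⁶ m.
At r₁: circular v_c1 = √(μ/r₁) = 1555 m/s; transfer-perilune v_p = √[μ(2/r₁ − 1/a_t)] = 1997 m/s.
Δv₁ = v_p − v_c1 = 441.8 m/s.
At r₂: circular v_c2 = √(μ/r₂) = 717.9 m/s; transfer-apolune v_a = √[μ(2/r₂ − 1/a_t)] = 425.5 m/s.
Δv₂ = v_c2 − v_a = 292.4 m/s.
Total Δv = Δv₁ + Δv₂ = 734.2 m/s.

Δv_total ≈ 734 m/s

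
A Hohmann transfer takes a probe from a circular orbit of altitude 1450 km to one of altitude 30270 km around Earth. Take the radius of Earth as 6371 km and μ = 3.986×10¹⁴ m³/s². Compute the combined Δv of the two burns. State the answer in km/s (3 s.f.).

Δv_total ≈ 3.37 km/s

r₁ = 6371 + 1450 = 7821.0 km = 7.8210×10⁶ m.
r₂ = 6371 + 30270 = 36641 km = 3.6641×10⁷ m.
Transfer ellipse a_t = (r₁ + r₂)/2 = 2.223×10⁷ m.
At r₁: circular v_c1 = √(μ/r₁) = 7139 m/s; transfer-perigee v_p = √[μ(2/r₁ − 1/a_t)] = 9165 m/s.
Δv₁ = v_p − v_c1 = 2026 m/s.
At r₂: circular v_c2 = √(μ/r₂) = 3298 m/s; transfer-apogee v_a = √[μ(2/r₂ − 1/a_t)] = 1956 m/s.
Δv₂ = v_c2 − v_a = 1342 m/s.
Total Δv = Δv₁ + Δv₂ = 3368 m/s = 3.368 km/s.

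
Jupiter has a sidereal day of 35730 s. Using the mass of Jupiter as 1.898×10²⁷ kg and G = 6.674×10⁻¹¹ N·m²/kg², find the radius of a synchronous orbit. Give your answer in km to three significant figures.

r_sync ≈ 1.60×10⁵ km

μ = GM = 6.674×10⁻¹¹ × 1.898×10²⁷ = 1.267×10¹⁷ m³/s².
A synchronous orbit has period T, so by Kepler's third law a = (μT²/4π²)^(1/3).
μT²/4π² = 1.267×10¹⁷ × (3.573×10⁴)² / 39.48 = 4.096×10²⁴ m³.
a = 1.600×10⁸ m = 1.6000×10⁵ km.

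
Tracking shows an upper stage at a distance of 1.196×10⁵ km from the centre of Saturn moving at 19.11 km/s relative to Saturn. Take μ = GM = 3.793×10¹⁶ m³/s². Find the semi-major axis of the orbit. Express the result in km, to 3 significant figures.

a ≈ 1.41×10⁵ km

r = 1.196×10⁸ m.
Specific orbital energy ε = v²/2 − μ/r = (19110)²/2 − 3.793×10¹⁶/1.196×10⁸ = -1.345×10⁸ J/kg.
Since ε = −μ/(2a), a = −μ/(2ε) = 1.410×10⁸ m = 1.4096×10⁵ km.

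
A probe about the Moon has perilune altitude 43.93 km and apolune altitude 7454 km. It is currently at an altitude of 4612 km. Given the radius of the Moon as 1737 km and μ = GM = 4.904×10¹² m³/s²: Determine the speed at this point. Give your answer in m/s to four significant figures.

r_p = 1737 + 43.93 = 1780.9 km = 1.7809×10⁶ m.
r_a = 1737 + 7454 = 9191.0 km = 9.1910×10⁶ m.
r = 1737 + 4612 = 6349.0 km = 6.349×10⁶ m.
Semi-major axis a = (r_p + r_a)/2 = 5486.0 km = 5.486×10⁶ m.
Vis-viva: v² = μ(2/r − 1/a) = 4.904×10¹² × (3.150×10⁻⁷ − 1.823×10⁻⁷) = 6.509×10⁵ m²/s².
v = 806.8 m/s.

v ≈ 806.8 m/s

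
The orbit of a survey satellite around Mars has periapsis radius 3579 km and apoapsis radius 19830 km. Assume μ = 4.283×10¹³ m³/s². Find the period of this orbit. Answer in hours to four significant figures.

T ≈ 10.68 hours

Semi-major axis a = (r_p + r_a)/2 = (3579.0 + 19830)/2 = 11704 km = 1.170×10⁷ m.
By Kepler's third law T = 2π√(a³/μ) = 2π × 6.119×10³ = 3.844×10⁴ s.
= 10.68 hours.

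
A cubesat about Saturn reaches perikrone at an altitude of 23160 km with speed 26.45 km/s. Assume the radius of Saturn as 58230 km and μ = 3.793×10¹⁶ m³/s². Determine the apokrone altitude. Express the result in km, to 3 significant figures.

r_p = 58230 + 23160 = 81390 km = 8.139×10⁷ m.
Specific energy ε = v²/2 − μ/r = -1.162×10⁸ J/kg, so a = −μ/(2ε) = 1.632×10⁸ m.
The apsides satisfy r_p + r_a = 2a, so the apokrone radius is 2a − r_p = 2.450×10⁸ m = 2.4496×10⁵ km.
Apokrone altitude = 2.4496×10⁵ − 58230 = 1.8673×10⁵ km.

apokrone altitude ≈ 1.87×10⁵ km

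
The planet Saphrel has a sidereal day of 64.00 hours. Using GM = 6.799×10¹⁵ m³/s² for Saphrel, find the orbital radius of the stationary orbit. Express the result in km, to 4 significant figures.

T = 64.00 hours = 2.304×10⁵ s.
A synchronous orbit has period T, so by Kepler's third law a = (μT²/4π²)^(1/3).
μT²/4π² = 6.799×10¹⁵ × (2.304×10⁵)² / 39.48 = 9.142×10²⁴ m³.
a = 2.091×10⁸ m = 2.0910×10⁵ km.

r_sync ≈ 2.091×10⁵ km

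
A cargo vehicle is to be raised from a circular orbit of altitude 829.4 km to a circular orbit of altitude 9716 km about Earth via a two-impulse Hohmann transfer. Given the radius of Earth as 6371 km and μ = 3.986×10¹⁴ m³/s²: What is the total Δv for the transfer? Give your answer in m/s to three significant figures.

r₁ = 6371 + 829.4 = 7200.4 km = 7.2004×10⁶ m.
r₂ = 6371 + 9716 = 16087 km = 1.6087×10⁷ m.
Transfer ellipse a_t = (r₁ + r₂)/2 = 1.164×10⁷ m.
At r₁: circular v_c1 = √(μ/r₁) = 7440 m/s; transfer-perigee v_p = √[μ(2/r₁ − 1/a_t)] = 8745 m/s.
Δv₁ = v_p − v_c1 = 1305 m/s.
At r₂: circular v_c2 = √(μ/r₂) = 4978 m/s; transfer-apogee v_a = √[μ(2/r₂ − 1/a_t)] = 3914 m/s.
Δv₂ = v_c2 − v_a = 1063 m/s.
Total Δv = Δv₁ + Δv₂ = 2368 m/s.

Δv_total ≈ 2370 m/s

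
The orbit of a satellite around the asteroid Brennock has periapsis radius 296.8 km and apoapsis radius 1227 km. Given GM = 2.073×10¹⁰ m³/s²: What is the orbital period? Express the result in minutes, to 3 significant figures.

T ≈ 484 minutes

Semi-major axis a = (r_p + r_a)/2 = (296.80 + 1227.0)/2 = 761.90 km = 7.619×10⁵ m.
By Kepler's third law T = 2π√(a³/μ) = 2π × 4.619×10³ = 2.902×10⁴ s.
= 483.7 minutes.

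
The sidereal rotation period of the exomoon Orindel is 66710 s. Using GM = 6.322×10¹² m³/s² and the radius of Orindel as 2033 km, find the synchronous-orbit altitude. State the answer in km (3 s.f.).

A synchronous orbit has period T, so by Kepler's third law a = (μT²/4π²)^(1/3).
μT²/4π² = 6.322×10¹² × (6.671×10⁴)² / 39.48 = 7.127×10²⁰ m³.
a = 8.932×10⁶ m = 8932.2 km.
Altitude h = a − R = 8932.2 − 2033 = 6899.2 km.

h_sync ≈ 6900 km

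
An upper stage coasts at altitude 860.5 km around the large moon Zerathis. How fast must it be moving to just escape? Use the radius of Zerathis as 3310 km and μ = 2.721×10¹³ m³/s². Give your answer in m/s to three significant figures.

r = 3310 + 860.5 = 4170.5 km = 4.1705×10⁶ m.
Escape speed v_esc = √(2μ/r) = √(2 × 2.721×10¹³ / 4.170×10⁶) = √(1.305×10⁷) = 3612 m/s.

v_esc ≈ 3610 m/s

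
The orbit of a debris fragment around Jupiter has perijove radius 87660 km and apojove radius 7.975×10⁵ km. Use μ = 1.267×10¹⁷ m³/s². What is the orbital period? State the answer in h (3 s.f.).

Semi-major axis a = (r_p + r_a)/2 = (87660 + 7.9750×10⁵)/2 = 4.4258×10⁵ km = 4.426×10⁸ m.
By Kepler's third law T = 2π√(a³/μ) = 2π × 2.616×10⁴ = 1.644×10⁵ s.
= 45.65 h.

T ≈ 45.7 h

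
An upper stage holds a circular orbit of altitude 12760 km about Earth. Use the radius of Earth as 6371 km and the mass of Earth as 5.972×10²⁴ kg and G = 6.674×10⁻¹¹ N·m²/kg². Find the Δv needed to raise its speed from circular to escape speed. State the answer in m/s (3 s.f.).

μ = GM = 6.674×10⁻¹¹ × 5.972×10²⁴ = 3.986×10¹⁴ m³/s².
r = 6371 + 12760 = 19131 km = 1.9131×10⁷ m.
Circular speed v_c = √(μ/r) = 4564 m/s.
Escape speed v_esc = √(2μ/r) = √2 × v_c = 6455 m/s.
Δv = v_esc − v_c = 1891 m/s.

Δv ≈ 1890 m/s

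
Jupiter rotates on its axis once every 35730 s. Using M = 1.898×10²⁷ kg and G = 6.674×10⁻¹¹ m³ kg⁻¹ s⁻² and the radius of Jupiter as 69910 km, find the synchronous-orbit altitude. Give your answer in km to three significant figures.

μ = GM = 6.674×10⁻¹¹ × 1.898×10²⁷ = 1.267×10¹⁷ m³/s².
A synchronous orbit has period T, so by Kepler's third law a = (μT²/4π²)^(1/3).
μT²/4π² = 1.267×10¹⁷ × (3.573×10⁴)² / 39.48 = 4.096×10²⁴ m³.
a = 1.600×10⁸ m = 1.6000×10⁵ km.
Altitude h = a − R = 1.6000×10⁵ − 69910 = 90094 km.

h_sync ≈ 90100 km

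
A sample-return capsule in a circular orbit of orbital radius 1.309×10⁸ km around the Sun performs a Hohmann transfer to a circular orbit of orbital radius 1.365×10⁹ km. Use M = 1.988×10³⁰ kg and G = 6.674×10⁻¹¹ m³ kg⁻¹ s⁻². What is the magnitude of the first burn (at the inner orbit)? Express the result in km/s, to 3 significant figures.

Δv ≈ 11.2 km/s

μ = GM = 6.674×10⁻¹¹ × 1.988×10³⁰ = 1.327×10²⁰ m³/s².
r₁ = 1.309×10⁸ km = 1.309×10¹¹ m.
r₂ = 1.365×10⁹ km = 1.365×10¹² m.
Transfer ellipse a_t = (r₁ + r₂)/2 = 7.480×10¹¹ m.
At r₁: circular v_c1 = √(μ/r₁) = 31840 m/s; transfer-perihelion v_p = √[μ(2/r₁ − 1/a_t)] = 43010 m/s.
Δv₁ = v_p − v_c1 = 11170 m/s.
= 11.17 km/s.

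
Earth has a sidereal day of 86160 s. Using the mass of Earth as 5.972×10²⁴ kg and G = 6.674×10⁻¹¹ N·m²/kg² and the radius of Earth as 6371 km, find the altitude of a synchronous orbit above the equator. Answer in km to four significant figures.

h_sync ≈ 35790 km

μ = GM = 6.674×10⁻¹¹ × 5.972×10²⁴ = 3.986×10¹⁴ m³/s².
A synchronous orbit has period T, so by Kepler's third law a = (μT²/4π²)^(1/3).
μT²/4π² = 3.986×10¹⁴ × (8.616×10⁴)² / 39.48 = 7.495×10²² m³.
a = 4.216×10⁷ m = 42162 km.
Altitude h = a − R = 42162 − 6371 = 35791 km.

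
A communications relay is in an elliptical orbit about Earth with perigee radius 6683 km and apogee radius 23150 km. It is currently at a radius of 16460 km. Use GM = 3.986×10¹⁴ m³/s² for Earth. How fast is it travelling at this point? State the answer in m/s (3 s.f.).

Semi-major axis a = (r_p + r_a)/2 = 14916 km = 1.492×10⁷ m.
Vis-viva: v² = μ(2/r − 1/a) = 3.986×10¹⁴ × (1.215×10⁻⁷ − 6.704×10⁻⁸) = 2.171×10⁷ m²/s².
v = 4659 m/s.

v ≈ 4660 m/s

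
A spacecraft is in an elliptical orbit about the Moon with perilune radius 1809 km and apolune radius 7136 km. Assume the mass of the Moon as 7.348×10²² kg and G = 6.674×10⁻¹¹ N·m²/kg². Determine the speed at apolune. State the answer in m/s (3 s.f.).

μ = GM = 6.674×10⁻¹¹ × 7.348×10²² = 4.904×10¹² m³/s².
Semi-major axis a = (r_p + r_a)/2 = 4472.5 km = 4.472×10⁶ m.
Vis-viva: v² = μ(2/r − 1/a) = 4.904×10¹² × (2.803×10⁻⁷ − 2.236×10⁻⁷) = 2.780×10⁵ m²/s².
v = 527.2 m/s.

v ≈ 527 m/s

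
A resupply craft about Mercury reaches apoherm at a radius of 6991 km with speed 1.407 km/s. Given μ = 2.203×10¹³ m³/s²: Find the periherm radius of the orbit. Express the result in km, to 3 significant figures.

r_a = 6.991×10⁶ m.
Specific energy ε = v²/2 − μ/r = -2.161×10⁶ J/kg, so a = −μ/(2ε) = 5.096×10⁶ m.
The apsides satisfy r_p + r_a = 2a, so the periherm radius is 2a − r_a = 3.202×10⁶ m = 3201.6 km.

periherm radius ≈ 3200 km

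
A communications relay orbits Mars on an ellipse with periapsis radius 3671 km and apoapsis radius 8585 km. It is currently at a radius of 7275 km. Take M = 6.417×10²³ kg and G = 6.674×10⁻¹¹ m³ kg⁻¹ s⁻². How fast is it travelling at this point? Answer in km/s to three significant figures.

μ = GM = 6.674×10⁻¹¹ × 6.417×10²³ = 4.283×10¹³ m³/s².
Semi-major axis a = (r_p + r_a)/2 = 6128.0 km = 6.128×10⁶ m.
Vis-viva: v² = μ(2/r − 1/a) = 4.283×10¹³ × (2.749×10⁻⁷ − 1.632×10⁻⁷) = 4.785×10⁶ m²/s².
v = 2187 m/s = 2.187 km/s.

v ≈ 2.19 km/s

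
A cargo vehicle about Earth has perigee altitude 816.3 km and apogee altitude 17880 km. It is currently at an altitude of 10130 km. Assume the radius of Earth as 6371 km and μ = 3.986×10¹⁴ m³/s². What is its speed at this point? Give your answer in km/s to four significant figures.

r_p = 6371 + 816.3 = 7187.3 km = 7.1873×10⁶ m.
r_a = 6371 + 17880 = 24251 km = 2.4251×10⁷ m.
r = 6371 + 10130 = 16501 km = 1.650×10⁷ m.
Semi-major axis a = (r_p + r_a)/2 = 15719 km = 1.572×10⁷ m.
Vis-viva: v² = μ(2/r − 1/a) = 3.986×10¹⁴ × (1.212×10⁻⁷ − 6.362×10⁻⁸) = 2.295×10⁷ m²/s².
v = 4791 m/s = 4.791 km/s.

v ≈ 4.791 km/s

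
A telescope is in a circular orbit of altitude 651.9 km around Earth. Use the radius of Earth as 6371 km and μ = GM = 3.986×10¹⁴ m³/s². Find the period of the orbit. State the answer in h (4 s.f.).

r = 6371 + 651.9 = 7022.9 km = 7.0229×10⁶ m.
Kepler's third law: T = 2π√(r³/μ) = 2π√((7.023×10⁶)³ / 3.986×10¹⁴).
r³/μ = 8.690×10⁵ s², so T = 2π × 9.322×10² = 5.857×10³ s.
Converting: 5.857×10³ s ÷ 3600 = 1.627 h.

T ≈ 1.627 h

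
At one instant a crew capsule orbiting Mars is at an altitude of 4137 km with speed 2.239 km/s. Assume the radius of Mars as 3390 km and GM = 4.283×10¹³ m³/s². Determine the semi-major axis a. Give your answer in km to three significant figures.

a ≈ 6730 km

r = 3390 + 4137 = 7527.0 km = 7.527×10⁶ m.
Specific orbital energy ε = v²/2 − μ/r = (2239)²/2 − 4.283×10¹³/7.527×10⁶ = -3.184×10⁶ J/kg.
Since ε = −μ/(2a), a = −μ/(2ε) = 6.727×10⁶ m = 6726.6 km.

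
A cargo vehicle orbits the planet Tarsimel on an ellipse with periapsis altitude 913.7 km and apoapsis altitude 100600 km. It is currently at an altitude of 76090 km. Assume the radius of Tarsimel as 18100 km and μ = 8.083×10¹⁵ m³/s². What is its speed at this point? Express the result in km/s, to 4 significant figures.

r_p = 18100 + 913.7 = 19014 km = 1.9014×10⁷ m.
r_a = 18100 + 100600 = 118700 km = 1.1870×10⁸ m.
r = 18100 + 76090 = 94190 km = 9.419×10⁷ m.
Semi-major axis a = (r_p + r_a)/2 = 68857 km = 6.886×10⁷ m.
Vis-viva: v² = μ(2/r − 1/a) = 8.083×10¹⁵ × (2.123×10⁻⁸ − 1.452×10⁻⁸) = 5.424×10⁷ m²/s².
v = 7365 m/s = 7.365 km/s.

v ≈ 7.365 km/s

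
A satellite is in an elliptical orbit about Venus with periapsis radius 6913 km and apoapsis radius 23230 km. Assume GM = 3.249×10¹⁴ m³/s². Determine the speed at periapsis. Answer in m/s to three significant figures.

Semi-major axis a = (r_p + r_a)/2 = 15072 km = 1.507×10⁷ m.
Vis-viva: v² = μ(2/r − 1/a) = 3.249×10¹⁴ × (2.893×10⁻⁷ − 6.635×10⁻⁸) = 7.244×10⁷ m²/s².
v = 8511 m/s.

v ≈ 8510 m/s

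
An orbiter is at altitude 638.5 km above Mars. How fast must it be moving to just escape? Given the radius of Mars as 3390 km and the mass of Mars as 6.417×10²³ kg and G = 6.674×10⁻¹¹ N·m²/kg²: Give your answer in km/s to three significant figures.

v_esc ≈ 4.61 km/s

μ = GM = 6.674×10⁻¹¹ × 6.417×10²³ = 4.283×10¹³ m³/s².
r = 3390 + 638.5 = 4028.5 km = 4.0285×10⁶ m.
Escape speed v_esc = √(2μ/r) = √(2 × 4.283×10¹³ / 4.028×10⁶) = √(2.126×10⁷) = 4611 m/s.
= 4.611 km/s.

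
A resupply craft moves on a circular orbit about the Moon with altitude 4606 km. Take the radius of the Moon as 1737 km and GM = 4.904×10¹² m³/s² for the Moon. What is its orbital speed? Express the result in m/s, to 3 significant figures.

v ≈ 879 m/s

r = 1737 + 4606 = 6343.0 km = 6.3430×10⁶ m.
For a circular orbit v = √(μ/r) = √(4.904×10¹² / 6.343×10⁶) = √(7.731×10⁵) = 879.3 m/s.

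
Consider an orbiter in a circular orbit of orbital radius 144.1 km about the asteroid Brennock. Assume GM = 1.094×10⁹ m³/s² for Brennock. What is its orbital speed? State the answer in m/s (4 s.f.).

v ≈ 87.13 m/s

r = 144.1 km = 1.441×10⁵ m.
For a circular orbit v = √(μ/r) = √(1.094×10⁹ / 1.441×10⁵) = √(7.592×10³) = 87.13 m/s.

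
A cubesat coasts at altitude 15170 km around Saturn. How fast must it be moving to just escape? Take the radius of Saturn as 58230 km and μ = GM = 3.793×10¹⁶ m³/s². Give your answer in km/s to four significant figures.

r = 58230 + 15170 = 73400 km = 7.3400×10⁷ m.
Escape speed v_esc = √(2μ/r) = √(2 × 3.793×10¹⁶ / 7.340×10⁷) = √(1.034×10⁹) = 32150 m/s.
= 32.15 km/s.

v_esc ≈ 32.15 km/s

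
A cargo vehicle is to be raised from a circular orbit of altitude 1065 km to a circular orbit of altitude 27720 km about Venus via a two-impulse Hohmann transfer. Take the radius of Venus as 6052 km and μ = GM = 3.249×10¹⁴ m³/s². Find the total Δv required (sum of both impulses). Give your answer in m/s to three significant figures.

Δv_total ≈ 3200 m/s

r₁ = 6052 + 1065 = 7117.0 km = 7.1170×10⁶ m.
r₂ = 6052 + 27720 = 33772 km = 3.3772×10⁷ m.
Transfer ellipse a_t = (r₁ + r₂)/2 = 2.044×10⁷ m.
At r₁: circular v_c1 = √(μ/r₁) = 6757 m/s; transfer-periapsis v_p = √[μ(2/r₁ − 1/a_t)] = 8684 m/s.
Δv₁ = v_p − v_c1 = 1927 m/s.
At r₂: circular v_c2 = √(μ/r₂) = 3102 m/s; transfer-apoapsis v_a = √[μ(2/r₂ − 1/a_t)] = 1830 m/s.
Δv₂ = v_c2 − v_a = 1272 m/s.
Total Δv = Δv₁ + Δv₂ = 3199 m/s.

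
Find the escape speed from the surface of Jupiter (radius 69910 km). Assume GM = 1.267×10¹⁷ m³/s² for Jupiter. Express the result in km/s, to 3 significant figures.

v_esc ≈ 60.2 km/s

r = R = 6.991×10⁷ m.
Escape speed v_esc = √(2μ/r) = √(2 × 1.267×10¹⁷ / 6.991×10⁷) = √(3.625×10⁹) = 60210 m/s.
= 60.21 km/s.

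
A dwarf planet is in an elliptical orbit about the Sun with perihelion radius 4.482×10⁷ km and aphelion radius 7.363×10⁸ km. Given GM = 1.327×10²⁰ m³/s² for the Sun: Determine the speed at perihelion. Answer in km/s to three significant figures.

v ≈ 74.7 km/s

Semi-major axis a = (r_p + r_a)/2 = 3.9056×10⁸ km = 3.906×10¹¹ m.
Vis-viva: v² = μ(2/r − 1/a) = 1.327×10²⁰ × (4.462×10⁻¹¹ − 2.560×10⁻¹²) = 5.582×10⁹ m²/s².
v = 74710 m/s = 74.71 km/s.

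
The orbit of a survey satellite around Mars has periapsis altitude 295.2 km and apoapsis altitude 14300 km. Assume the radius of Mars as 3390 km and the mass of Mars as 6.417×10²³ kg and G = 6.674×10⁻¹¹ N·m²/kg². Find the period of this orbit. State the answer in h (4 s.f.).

μ = GM = 6.674×10⁻¹¹ × 6.417×10²³ = 4.283×10¹³ m³/s².
r_p = 3390 + 295.2 = 3685.2 km = 3.6852×10⁶ m.
r_a = 3390 + 14300 = 17690 km = 1.7690×10⁷ m.
Semi-major axis a = (r_p + r_a)/2 = (3685.2 + 17690)/2 = 10688 km = 1.069×10⁷ m.
By Kepler's third law T = 2π√(a³/μ) = 2π × 5.339×10³ = 3.355×10⁴ s.
= 9.318 h.

T ≈ 9.318 h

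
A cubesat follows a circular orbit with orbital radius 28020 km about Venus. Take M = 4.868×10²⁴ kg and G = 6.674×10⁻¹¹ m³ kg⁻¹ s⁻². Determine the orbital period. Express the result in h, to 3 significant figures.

T ≈ 14.4 h

μ = GM = 6.674×10⁻¹¹ × 4.868×10²⁴ = 3.249×10¹⁴ m³/s².
r = 28020 km = 2.802×10⁷ m.
Kepler's third law: T = 2π√(r³/μ) = 2π√((2.802×10⁷)³ / 3.249×10¹⁴).
r³/μ = 6.771×10⁷ s², so T = 2π × 8.229×10³ = 5.170×10⁴ s.
Converting: 5.170×10⁴ s ÷ 3600 = 14.36 h.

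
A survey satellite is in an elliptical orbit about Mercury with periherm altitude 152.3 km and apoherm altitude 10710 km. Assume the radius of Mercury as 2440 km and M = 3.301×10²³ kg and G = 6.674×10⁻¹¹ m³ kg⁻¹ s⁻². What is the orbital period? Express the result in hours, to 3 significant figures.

T ≈ 8.21 hours

μ = GM = 6.674×10⁻¹¹ × 3.301×10²³ = 2.203×10¹³ m³/s².
r_p = 2440 + 152.3 = 2592.3 km = 2.5923×10⁶ m.
r_a = 2440 + 10710 = 13150 km = 1.3150×10⁷ m.
Semi-major axis a = (r_p + r_a)/2 = (2592.3 + 13150)/2 = 7871.1 km = 7.871×10⁶ m.
By Kepler's third law T = 2π√(a³/μ) = 2π × 4.705×10³ = 2.956×10⁴ s.
= 8.211 hours.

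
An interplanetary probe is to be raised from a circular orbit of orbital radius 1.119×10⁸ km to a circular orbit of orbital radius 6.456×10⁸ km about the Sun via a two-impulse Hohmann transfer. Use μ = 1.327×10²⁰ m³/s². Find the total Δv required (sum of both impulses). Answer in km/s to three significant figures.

r₁ = 1.119×10⁸ km = 1.119×10¹¹ m.
r₂ = 6.456×10⁸ km = 6.456×10¹¹ m.
Transfer ellipse a_t = (r₁ + r₂)/2 = 3.788×10¹¹ m.
At r₁: circular v_c1 = √(μ/r₁) = 34440 m/s; transfer-perihelion v_p = √[μ(2/r₁ − 1/a_t)] = 44960 m/s.
Δv₁ = v_p − v_c1 = 10520 m/s.
At r₂: circular v_c2 = √(μ/r₂) = 14340 m/s; transfer-aphelion v_a = √[μ(2/r₂ − 1/a_t)] = 7793 m/s.
Δv₂ = v_c2 − v_a = 6544 m/s.
Total Δv = Δv₁ + Δv₂ = 17070 m/s = 17.07 km/s.

Δv_total ≈ 17.1 km/s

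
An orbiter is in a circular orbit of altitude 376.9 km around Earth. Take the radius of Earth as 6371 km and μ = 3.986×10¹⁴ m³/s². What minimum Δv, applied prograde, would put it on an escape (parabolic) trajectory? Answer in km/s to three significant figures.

r = 6371 + 376.9 = 6747.9 km = 6.7479×10⁶ m.
Circular speed v_c = √(μ/r) = 7686 m/s.
Escape speed v_esc = √(2μ/r) = √2 × v_c = 10870 m/s.
Δv = v_esc − v_c = 3184 m/s = 3.184 km/s.

Δv ≈ 3.18 km/s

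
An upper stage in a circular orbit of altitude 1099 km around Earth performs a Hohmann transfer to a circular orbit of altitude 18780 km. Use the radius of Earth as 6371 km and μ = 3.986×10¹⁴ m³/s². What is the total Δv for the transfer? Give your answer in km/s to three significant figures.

r₁ = 6371 + 1099 = 7470.0 km = 7.4700×10⁶ m.
r₂ = 6371 + 18780 = 25151 km = 2.5151×10⁷ m.
Transfer ellipse a_t = (r₁ + r₂)/2 = 1.631×10⁷ m.
At r₁: circular v_c1 = √(μ/r₁) = 7305 m/s; transfer-perigee v_p = √[μ(2/r₁ − 1/a_t)] = 9071 m/s.
Δv₁ = v_p − v_c1 = 1766 m/s.
At r₂: circular v_c2 = √(μ/r₂) = 3981 m/s; transfer-apogee v_a = √[μ(2/r₂ − 1/a_t)] = 2694 m/s.
Δv₂ = v_c2 − v_a = 1287 m/s.
Total Δv = Δv₁ + Δv₂ = 3053 m/s = 3.053 km/s.

Δv_total ≈ 3.05 km/s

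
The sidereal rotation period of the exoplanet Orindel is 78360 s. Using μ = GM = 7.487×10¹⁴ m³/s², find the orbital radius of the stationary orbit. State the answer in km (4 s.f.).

A synchronous orbit has period T, so by Kepler's third law a = (μT²/4π²)^(1/3).
μT²/4π² = 7.487×10¹⁴ × (7.836×10⁴)² / 39.48 = 1.164×10²³ m³.
a = 4.883×10⁷ m = 48833 km.

r_sync ≈ 48830 km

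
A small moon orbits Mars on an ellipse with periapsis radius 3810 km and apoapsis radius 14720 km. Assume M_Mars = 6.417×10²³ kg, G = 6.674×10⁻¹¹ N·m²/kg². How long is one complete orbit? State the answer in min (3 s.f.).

μ = GM = 6.674×10⁻¹¹ × 6.417×10²³ = 4.283×10¹³ m³/s².
Semi-major axis a = (r_p + r_a)/2 = (3810.0 + 14720)/2 = 9265.0 km = 9.265×10⁶ m.
By Kepler's third law T = 2π√(a³/μ) = 2π × 4.309×10³ = 2.708×10⁴ s.
= 451.3 min.

T ≈ 451 min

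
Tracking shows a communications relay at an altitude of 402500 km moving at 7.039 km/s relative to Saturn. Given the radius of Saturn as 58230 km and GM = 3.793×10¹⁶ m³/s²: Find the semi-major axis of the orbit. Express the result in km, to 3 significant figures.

r = 58230 + 402500 = 4.6073×10⁵ km = 4.607×10⁸ m.
Vis-viva rearranged: 1/a = 2/r − v²/μ = 4.341×10⁻⁹ − 1.306×10⁻⁹ = 3.035×10⁻⁹ m⁻¹.
a = 3.295×10⁸ m = 3.2953×10⁵ km.

a ≈ 3.30×10⁵ km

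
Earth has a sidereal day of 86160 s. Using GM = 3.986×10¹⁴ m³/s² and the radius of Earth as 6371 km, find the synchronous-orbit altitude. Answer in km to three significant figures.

h_sync ≈ 35800 km

A synchronous orbit has period T, so by Kepler's third law a = (μT²/4π²)^(1/3).
μT²/4π² = 3.986×10¹⁴ × (8.616×10⁴)² / 39.48 = 7.495×10²² m³.
a = 4.216×10⁷ m = 42163 km.
Altitude h = a − R = 42163 − 6371 = 35792 km.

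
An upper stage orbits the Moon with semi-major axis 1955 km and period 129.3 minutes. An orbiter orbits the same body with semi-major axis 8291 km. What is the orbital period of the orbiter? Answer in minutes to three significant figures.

Kepler's third law: T² ∝ a³, so T₂ = T₁ (a₂/a₁)^(3/2).
a₂/a₁ = 4.241, (a₂/a₁)^(3/2) = 8.734.
T₂ = 129.3 × 8.734 = 1129 minutes.

T₂ ≈ 1130 minutes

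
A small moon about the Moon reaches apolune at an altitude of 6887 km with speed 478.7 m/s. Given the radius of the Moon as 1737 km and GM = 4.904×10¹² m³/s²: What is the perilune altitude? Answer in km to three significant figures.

r_a = 1737 + 6887 = 8624.0 km = 8.624×10⁶ m.
Specific energy ε = v²/2 − μ/r = -4.541×10⁵ J/kg, so a = −μ/(2ε) = 5.400×10⁶ m.
The apsides satisfy r_p + r_a = 2a, so the perilune radius is 2a − r_a = 2.176×10⁶ m = 2176.1 km.
Perilune altitude = 2176.1 − 1737 = 439.13 km.

perilune altitude ≈ 439 km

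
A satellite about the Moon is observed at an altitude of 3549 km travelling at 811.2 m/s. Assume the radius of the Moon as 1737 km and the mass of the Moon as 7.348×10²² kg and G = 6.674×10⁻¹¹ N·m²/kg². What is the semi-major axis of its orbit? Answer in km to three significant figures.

a ≈ 4100 km

μ = GM = 6.674×10⁻¹¹ × 7.348×10²² = 4.904×10¹² m³/s².
r = 1737 + 3549 = 5286.0 km = 5.286×10⁶ m.
Vis-viva rearranged: 1/a = 2/r − v²/μ = 3.784×10⁻⁷ − 1.342×10⁻⁷ = 2.442×10⁻⁷ m⁻¹.
a = 4.095×10⁶ m = 4095.4 km.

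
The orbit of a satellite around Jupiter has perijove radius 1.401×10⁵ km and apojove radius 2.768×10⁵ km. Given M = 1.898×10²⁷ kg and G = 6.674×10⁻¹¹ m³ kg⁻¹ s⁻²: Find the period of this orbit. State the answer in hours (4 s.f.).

T ≈ 14.76 hours

μ = GM = 6.674×10⁻¹¹ × 1.898×10²⁷ = 1.267×10¹⁷ m³/s².
Semi-major axis a = (r_p + r_a)/2 = (1.4010×10⁵ + 2.7680×10⁵)/2 = 2.0845×10⁵ km = 2.084×10⁸ m.
By Kepler's third law T = 2π√(a³/μ) = 2π × 8.456×10³ = 5.313×10⁴ s.
= 14.76 hours.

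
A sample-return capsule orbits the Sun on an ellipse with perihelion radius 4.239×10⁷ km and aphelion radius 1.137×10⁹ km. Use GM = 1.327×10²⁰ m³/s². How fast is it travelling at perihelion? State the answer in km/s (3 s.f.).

Semi-major axis a = (r_p + r_a)/2 = 5.8970×10⁸ km = 5.897×10¹¹ m.
Vis-viva: v² = μ(2/r − 1/a) = 1.327×10²⁰ × (4.718×10⁻¹¹ − 1.696×10⁻¹²) = 6.036×10⁹ m²/s².
v = 77690 m/s = 77.69 km/s.

v ≈ 77.7 km/s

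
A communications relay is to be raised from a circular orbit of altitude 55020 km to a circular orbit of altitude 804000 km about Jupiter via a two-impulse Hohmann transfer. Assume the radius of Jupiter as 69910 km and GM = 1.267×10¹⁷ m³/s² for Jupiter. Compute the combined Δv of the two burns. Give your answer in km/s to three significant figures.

Δv_total ≈ 16.3 km/s

r₁ = 69910 + 55020 = 124930 km = 1.2493×10⁸ m.
r₂ = 69910 + 804000 = 873910 km = 8.7391×10⁸ m.
Transfer ellipse a_t = (r₁ + r₂)/2 = 4.994×10⁸ m.
At r₁: circular v_c1 = √(μ/r₁) = 31850 m/s; transfer-perijove v_p = √[μ(2/r₁ − 1/a_t)] = 42130 m/s.
Δv₁ = v_p − v_c1 = 10280 m/s.
At r₂: circular v_c2 = √(μ/r₂) = 12040 m/s; transfer-apojove v_a = √[μ(2/r₂ − 1/a_t)] = 6022 m/s.
Δv₂ = v_c2 − v_a = 6019 m/s.
Total Δv = Δv₁ + Δv₂ = 16300 m/s = 16.30 km/s.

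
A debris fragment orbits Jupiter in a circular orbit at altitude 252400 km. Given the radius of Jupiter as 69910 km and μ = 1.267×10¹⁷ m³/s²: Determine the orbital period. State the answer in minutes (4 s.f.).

r = 69910 + 252400 = 322310 km = 3.2231×10⁸ m.
Kepler's third law: T = 2π√(r³/μ) = 2π√((3.223×10⁸)³ / 1.267×10¹⁷).
r³/μ = 2.643×10⁸ s², so T = 2π × 1.626×10⁴ = 1.021×10⁵ s.
Converting: 1.021×10⁵ s ÷ 60.00 = 1702 minutes.

T ≈ 1702 minutes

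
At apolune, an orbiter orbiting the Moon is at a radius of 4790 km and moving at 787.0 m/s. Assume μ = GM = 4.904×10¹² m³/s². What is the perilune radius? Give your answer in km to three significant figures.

perilune radius ≈ 2080 km

r_a = 4.790×10⁶ m.
Specific energy ε = v²/2 − μ/r = -7.141×10⁵ J/kg, so a = −μ/(2ε) = 3.434×10⁶ m.
The apsides satisfy r_p + r_a = 2a, so the perilune radius is 2a − r_a = 2.077×10⁶ m = 2077.2 km.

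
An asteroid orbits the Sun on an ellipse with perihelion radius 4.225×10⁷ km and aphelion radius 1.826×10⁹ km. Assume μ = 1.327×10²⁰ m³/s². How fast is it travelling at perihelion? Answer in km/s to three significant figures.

Semi-major axis a = (r_p + r_a)/2 = 9.3412×10⁸ km = 9.341×10¹¹ m.
Vis-viva: v² = μ(2/r − 1/a) = 1.327×10²⁰ × (4.734×10⁻¹¹ − 1.071×10⁻¹²) = 6.140×10⁹ m²/s².
v = 78360 m/s = 78.36 km/s.

v ≈ 78.4 km/s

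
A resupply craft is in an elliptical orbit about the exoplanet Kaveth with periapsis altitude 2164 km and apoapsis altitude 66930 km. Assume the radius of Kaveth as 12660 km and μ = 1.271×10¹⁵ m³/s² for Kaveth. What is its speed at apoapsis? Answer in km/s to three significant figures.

v ≈ 2.24 km/s

r_p = 12660 + 2164 = 14824 km = 1.4824×10⁷ m.
r_a = 12660 + 66930 = 79590 km = 7.9590×10⁷ m.
Semi-major axis a = (r_p + r_a)/2 = 47207 km = 4.721×10⁷ m.
Vis-viva: v² = μ(2/r − 1/a) = 1.271×10¹⁵ × (2.513×10⁻⁸ − 2.118×10⁻⁸) = 5.015×10⁶ m²/s².
v = 2239 m/s = 2.239 km/s.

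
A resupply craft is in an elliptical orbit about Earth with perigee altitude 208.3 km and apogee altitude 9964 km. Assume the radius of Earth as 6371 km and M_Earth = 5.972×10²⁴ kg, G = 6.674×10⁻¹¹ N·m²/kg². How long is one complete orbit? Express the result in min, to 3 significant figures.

T ≈ 203 min

μ = GM = 6.674×10⁻¹¹ × 5.972×10²⁴ = 3.986×10¹⁴ m³/s².
r_p = 6371 + 208.3 = 6579.3 km = 6.5793×10⁶ m.
r_a = 6371 + 9964 = 16335 km = 1.6335×10⁷ m.
Semi-major axis a = (r_p + r_a)/2 = (6579.3 + 16335)/2 = 11457 km = 1.146×10⁷ m.
By Kepler's third law T = 2π√(a³/μ) = 2π × 1.943×10³ = 1.221×10⁴ s.
= 203.4 min.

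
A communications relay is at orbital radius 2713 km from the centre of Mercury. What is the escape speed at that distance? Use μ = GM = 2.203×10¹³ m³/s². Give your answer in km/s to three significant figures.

v_esc ≈ 4.03 km/s

r = 2713 km = 2.713×10⁶ m.
Escape speed v_esc = √(2μ/r) = √(2 × 2.203×10¹³ / 2.713×10⁶) = √(1.624×10⁷) = 4030 m/s.
= 4.030 km/s.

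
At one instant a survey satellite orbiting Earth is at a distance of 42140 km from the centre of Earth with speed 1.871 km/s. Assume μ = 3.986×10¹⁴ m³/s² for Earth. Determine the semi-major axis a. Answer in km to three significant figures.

a ≈ 25900 km

r = 4.214×10⁷ m.
Vis-viva rearranged: 1/a = 2/r − v²/μ = 4.746×10⁻⁸ − 8.782×10⁻⁹ = 3.868×10⁻⁸ m⁻¹.
a = 2.585×10⁷ m = 25854 km.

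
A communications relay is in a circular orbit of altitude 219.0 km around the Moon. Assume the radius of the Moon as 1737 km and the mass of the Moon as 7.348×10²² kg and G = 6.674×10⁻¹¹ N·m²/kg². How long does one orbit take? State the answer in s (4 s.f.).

μ = GM = 6.674×10⁻¹¹ × 7.348×10²² = 4.904×10¹² m³/s².
r = 1737 + 219.0 = 1956.0 km = 1.9560×10⁶ m.
Kepler's third law: T = 2π√(r³/μ) = 2π√((1.956×10⁶)³ / 4.904×10¹²).
r³/μ = 1.526×10⁶ s², so T = 2π × 1.235×10³ = 7.762×10³ s.

T ≈ 7762 s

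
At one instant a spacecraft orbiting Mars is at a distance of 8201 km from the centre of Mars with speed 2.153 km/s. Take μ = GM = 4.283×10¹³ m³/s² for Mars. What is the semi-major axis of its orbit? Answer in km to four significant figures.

r = 8.201×10⁶ m.
Vis-viva rearranged: 1/a = 2/r − v²/μ = 2.439×10⁻⁷ − 1.082×10⁻⁷ = 1.356×10⁻⁷ m⁻¹.
a = 7.372×10⁶ m = 7372.2 km.

a ≈ 7372 km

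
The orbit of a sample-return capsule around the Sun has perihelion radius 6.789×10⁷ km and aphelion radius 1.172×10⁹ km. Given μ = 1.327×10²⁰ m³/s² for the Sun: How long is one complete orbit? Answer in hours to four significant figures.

Semi-major axis a = (r_p + r_a)/2 = (6.7890×10⁷ + 1.1720×10⁹)/2 = 6.1994×10⁸ km = 6.199×10¹¹ m.
By Kepler's third law T = 2π√(a³/μ) = 2π × 4.237×10⁷ = 2.662×10⁸ s.
= 73960 hours.

T ≈ 73960 hours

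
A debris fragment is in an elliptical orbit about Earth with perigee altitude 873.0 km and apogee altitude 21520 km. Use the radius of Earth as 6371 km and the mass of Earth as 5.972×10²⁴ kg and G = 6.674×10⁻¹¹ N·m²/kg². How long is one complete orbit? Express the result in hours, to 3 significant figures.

T ≈ 6.44 hours

μ = GM = 6.674×10⁻¹¹ × 5.972×10²⁴ = 3.986×10¹⁴ m³/s².
r_p = 6371 + 873.0 = 7244.0 km = 7.2440×10⁶ m.
r_a = 6371 + 21520 = 27891 km = 2.7891×10⁷ m.
Semi-major axis a = (r_p + r_a)/2 = (7244.0 + 27891)/2 = 17568 km = 1.757×10⁷ m.
By Kepler's third law T = 2π√(a³/μ) = 2π × 3.688×10³ = 2.317×10⁴ s.
= 6.437 hours.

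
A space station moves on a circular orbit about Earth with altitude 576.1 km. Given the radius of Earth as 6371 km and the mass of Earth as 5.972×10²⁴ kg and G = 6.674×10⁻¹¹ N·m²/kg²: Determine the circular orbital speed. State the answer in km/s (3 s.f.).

μ = GM = 6.674×10⁻¹¹ × 5.972×10²⁴ = 3.986×10¹⁴ m³/s².
r = 6371 + 576.1 = 6947.1 km = 6.9471×10⁶ m.
For a circular orbit v = √(μ/r) = √(3.986×10¹⁴ / 6.947×10⁶) = √(5.737×10⁷) = 7574 m/s.
That is 7.574 km/s.

v ≈ 7.57 km/s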